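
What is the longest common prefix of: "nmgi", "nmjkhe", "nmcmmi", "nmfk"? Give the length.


Words: nmgi, nmjkhe, nmcmmi, nmfk
  Position 0: all 'n' => match
  Position 1: all 'm' => match
  Position 2: ('g', 'j', 'c', 'f') => mismatch, stop
LCP = "nm" (length 2)

2


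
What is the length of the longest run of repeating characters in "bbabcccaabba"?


Input: "bbabcccaabba"
Scanning for longest run:
  Position 1 ('b'): continues run of 'b', length=2
  Position 2 ('a'): new char, reset run to 1
  Position 3 ('b'): new char, reset run to 1
  Position 4 ('c'): new char, reset run to 1
  Position 5 ('c'): continues run of 'c', length=2
  Position 6 ('c'): continues run of 'c', length=3
  Position 7 ('a'): new char, reset run to 1
  Position 8 ('a'): continues run of 'a', length=2
  Position 9 ('b'): new char, reset run to 1
  Position 10 ('b'): continues run of 'b', length=2
  Position 11 ('a'): new char, reset run to 1
Longest run: 'c' with length 3

3


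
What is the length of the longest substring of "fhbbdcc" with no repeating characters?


Input: "fhbbdcc"
Sliding window (track last position of each char):
  Position 0 ('f'): window [0,0] length 1 -- new best
  Position 1 ('h'): window [0,1] length 2 -- new best
  Position 2 ('b'): window [0,2] length 3 -- new best
  Position 3 ('b'): repeat (last at 2), move window start to 3
  Position 3 ('b'): window [3,3] length 1
  Position 4 ('d'): window [3,4] length 2
  Position 5 ('c'): window [3,5] length 3
  Position 6 ('c'): repeat (last at 5), move window start to 6
  Position 6 ('c'): window [6,6] length 1
Longest substring with no repeats: "fhb" with length 3

3


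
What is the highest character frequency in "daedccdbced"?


Input: daedccdbced
Character counts:
  'a': 1
  'b': 1
  'c': 3
  'd': 4
  'e': 2
Maximum frequency: 4

4


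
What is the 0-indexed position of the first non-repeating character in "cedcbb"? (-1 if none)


Input: cedcbb
Character frequencies:
  'b': 2
  'c': 2
  'd': 1
  'e': 1
Scanning left to right for freq == 1:
  Position 0 ('c'): freq=2, skip
  Position 1 ('e'): unique! => answer = 1

1


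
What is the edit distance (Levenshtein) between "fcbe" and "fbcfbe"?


Computing edit distance: "fcbe" -> "fbcfbe"
DP table:
           f    b    c    f    b    e
      0    1    2    3    4    5    6
  f   1    0    1    2    3    4    5
  c   2    1    1    1    2    3    4
  b   3    2    1    2    2    2    3
  e   4    3    2    2    3    3    2
Edit distance = dp[4][6] = 2

2


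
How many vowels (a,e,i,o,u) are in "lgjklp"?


Input: lgjklp
Checking each character:
  'l' at position 0: consonant
  'g' at position 1: consonant
  'j' at position 2: consonant
  'k' at position 3: consonant
  'l' at position 4: consonant
  'p' at position 5: consonant
Total vowels: 0

0


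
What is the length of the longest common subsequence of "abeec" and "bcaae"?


LCS of "abeec" and "bcaae"
DP table:
           b    c    a    a    e
      0    0    0    0    0    0
  a   0    0    0    1    1    1
  b   0    1    1    1    1    1
  e   0    1    1    1    1    2
  e   0    1    1    1    1    2
  c   0    1    2    2    2    2
LCS length = dp[5][5] = 2

2


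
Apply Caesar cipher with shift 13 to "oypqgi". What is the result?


Caesar cipher: shift "oypqgi" by 13
  'o' (pos 14) + 13 = pos 1 = 'b'
  'y' (pos 24) + 13 = pos 11 = 'l'
  'p' (pos 15) + 13 = pos 2 = 'c'
  'q' (pos 16) + 13 = pos 3 = 'd'
  'g' (pos 6) + 13 = pos 19 = 't'
  'i' (pos 8) + 13 = pos 21 = 'v'
Result: blcdtv

blcdtv


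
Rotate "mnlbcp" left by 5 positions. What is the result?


Input: "mnlbcp", rotate left by 5
First 5 characters: "mnlbc"
Remaining characters: "p"
Concatenate remaining + first: "p" + "mnlbc" = "pmnlbc"

pmnlbc


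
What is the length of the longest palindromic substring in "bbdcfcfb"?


Input: "bbdcfcfb"
Checking substrings for palindromes:
  [3:6] "cfc" (len 3) => palindrome
  [4:7] "fcf" (len 3) => palindrome
  [0:2] "bb" (len 2) => palindrome
Longest palindromic substring: "cfc" with length 3

3


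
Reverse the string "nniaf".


Input: nniaf
Reading characters right to left:
  Position 4: 'f'
  Position 3: 'a'
  Position 2: 'i'
  Position 1: 'n'
  Position 0: 'n'
Reversed: fainn

fainn


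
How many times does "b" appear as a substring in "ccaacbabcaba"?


Searching for "b" in "ccaacbabcaba"
Scanning each position:
  Position 0: "c" => no
  Position 1: "c" => no
  Position 2: "a" => no
  Position 3: "a" => no
  Position 4: "c" => no
  Position 5: "b" => MATCH
  Position 6: "a" => no
  Position 7: "b" => MATCH
  Position 8: "c" => no
  Position 9: "a" => no
  Position 10: "b" => MATCH
  Position 11: "a" => no
Total occurrences: 3

3


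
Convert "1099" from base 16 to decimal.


Input: "1099" in base 16
Positional expansion:
  Digit '1' (value 1) x 16^3 = 4096
  Digit '0' (value 0) x 16^2 = 0
  Digit '9' (value 9) x 16^1 = 144
  Digit '9' (value 9) x 16^0 = 9
Sum = 4249

4249


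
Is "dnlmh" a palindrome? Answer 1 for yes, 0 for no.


Input: dnlmh
Reversed: hmlnd
  Compare pos 0 ('d') with pos 4 ('h'): MISMATCH
  Compare pos 1 ('n') with pos 3 ('m'): MISMATCH
Result: not a palindrome

0


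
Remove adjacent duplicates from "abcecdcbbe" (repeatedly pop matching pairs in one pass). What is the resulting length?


Input: abcecdcbbe
Stack-based adjacent duplicate removal:
  Read 'a': push. Stack: a
  Read 'b': push. Stack: ab
  Read 'c': push. Stack: abc
  Read 'e': push. Stack: abce
  Read 'c': push. Stack: abcec
  Read 'd': push. Stack: abcecd
  Read 'c': push. Stack: abcecdc
  Read 'b': push. Stack: abcecdcb
  Read 'b': matches stack top 'b' => pop. Stack: abcecdc
  Read 'e': push. Stack: abcecdce
Final stack: "abcecdce" (length 8)

8


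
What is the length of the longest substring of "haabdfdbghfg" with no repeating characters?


Input: "haabdfdbghfg"
Sliding window (track last position of each char):
  Position 0 ('h'): window [0,0] length 1 -- new best
  Position 1 ('a'): window [0,1] length 2 -- new best
  Position 2 ('a'): repeat (last at 1), move window start to 2
  Position 2 ('a'): window [2,2] length 1
  Position 3 ('b'): window [2,3] length 2
  Position 4 ('d'): window [2,4] length 3 -- new best
  Position 5 ('f'): window [2,5] length 4 -- new best
  Position 6 ('d'): repeat (last at 4), move window start to 5
  Position 6 ('d'): window [5,6] length 2
  Position 7 ('b'): window [5,7] length 3
  Position 8 ('g'): window [5,8] length 4
  Position 9 ('h'): window [5,9] length 5 -- new best
  Position 10 ('f'): repeat (last at 5), move window start to 6
  Position 10 ('f'): window [6,10] length 5
  Position 11 ('g'): repeat (last at 8), move window start to 9
  Position 11 ('g'): window [9,11] length 3
Longest substring with no repeats: "fdbgh" with length 5

5


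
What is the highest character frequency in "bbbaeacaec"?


Input: bbbaeacaec
Character counts:
  'a': 3
  'b': 3
  'c': 2
  'e': 2
Maximum frequency: 3

3


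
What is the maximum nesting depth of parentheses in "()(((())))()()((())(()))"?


Input: "()(((())))()()((())(()))"
Tracking depth:
  Position 0 '(': depth becomes 1
  Position 1 ')': depth becomes 0
  Position 2 '(': depth becomes 1
  Position 3 '(': depth becomes 2
  Position 4 '(': depth becomes 3
  Position 5 '(': depth becomes 4
  Position 6 ')': depth becomes 3
  Position 7 ')': depth becomes 2
  Position 8 ')': depth becomes 1
  Position 9 ')': depth becomes 0
  Position 10 '(': depth becomes 1
  Position 11 ')': depth becomes 0
  Position 12 '(': depth becomes 1
  Position 13 ')': depth becomes 0
  Position 14 '(': depth becomes 1
  Position 15 '(': depth becomes 2
  Position 16 '(': depth becomes 3
  Position 17 ')': depth becomes 2
  Position 18 ')': depth becomes 1
  Position 19 '(': depth becomes 2
  Position 20 '(': depth becomes 3
  Position 21 ')': depth becomes 2
  Position 22 ')': depth becomes 1
  Position 23 ')': depth becomes 0
Maximum depth reached: 4

4


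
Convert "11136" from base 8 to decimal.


Input: "11136" in base 8
Positional expansion:
  Digit '1' (value 1) x 8^4 = 4096
  Digit '1' (value 1) x 8^3 = 512
  Digit '1' (value 1) x 8^2 = 64
  Digit '3' (value 3) x 8^1 = 24
  Digit '6' (value 6) x 8^0 = 6
Sum = 4702

4702


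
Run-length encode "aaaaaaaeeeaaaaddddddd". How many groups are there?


Input: aaaaaaaeeeaaaaddddddd
Scanning for consecutive runs:
  Group 1: 'a' x 7 (positions 0-6)
  Group 2: 'e' x 3 (positions 7-9)
  Group 3: 'a' x 4 (positions 10-13)
  Group 4: 'd' x 7 (positions 14-20)
Total groups: 4

4


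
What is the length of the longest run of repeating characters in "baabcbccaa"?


Input: "baabcbccaa"
Scanning for longest run:
  Position 1 ('a'): new char, reset run to 1
  Position 2 ('a'): continues run of 'a', length=2
  Position 3 ('b'): new char, reset run to 1
  Position 4 ('c'): new char, reset run to 1
  Position 5 ('b'): new char, reset run to 1
  Position 6 ('c'): new char, reset run to 1
  Position 7 ('c'): continues run of 'c', length=2
  Position 8 ('a'): new char, reset run to 1
  Position 9 ('a'): continues run of 'a', length=2
Longest run: 'a' with length 2

2


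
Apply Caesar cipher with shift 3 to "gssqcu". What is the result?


Caesar cipher: shift "gssqcu" by 3
  'g' (pos 6) + 3 = pos 9 = 'j'
  's' (pos 18) + 3 = pos 21 = 'v'
  's' (pos 18) + 3 = pos 21 = 'v'
  'q' (pos 16) + 3 = pos 19 = 't'
  'c' (pos 2) + 3 = pos 5 = 'f'
  'u' (pos 20) + 3 = pos 23 = 'x'
Result: jvvtfx

jvvtfx


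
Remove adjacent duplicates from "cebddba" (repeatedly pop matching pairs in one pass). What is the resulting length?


Input: cebddba
Stack-based adjacent duplicate removal:
  Read 'c': push. Stack: c
  Read 'e': push. Stack: ce
  Read 'b': push. Stack: ceb
  Read 'd': push. Stack: cebd
  Read 'd': matches stack top 'd' => pop. Stack: ceb
  Read 'b': matches stack top 'b' => pop. Stack: ce
  Read 'a': push. Stack: cea
Final stack: "cea" (length 3)

3


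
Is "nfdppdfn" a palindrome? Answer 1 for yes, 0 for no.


Input: nfdppdfn
Reversed: nfdppdfn
  Compare pos 0 ('n') with pos 7 ('n'): match
  Compare pos 1 ('f') with pos 6 ('f'): match
  Compare pos 2 ('d') with pos 5 ('d'): match
  Compare pos 3 ('p') with pos 4 ('p'): match
Result: palindrome

1


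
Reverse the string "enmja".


Input: enmja
Reading characters right to left:
  Position 4: 'a'
  Position 3: 'j'
  Position 2: 'm'
  Position 1: 'n'
  Position 0: 'e'
Reversed: ajmne

ajmne


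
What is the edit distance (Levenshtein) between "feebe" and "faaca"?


Computing edit distance: "feebe" -> "faaca"
DP table:
           f    a    a    c    a
      0    1    2    3    4    5
  f   1    0    1    2    3    4
  e   2    1    1    2    3    4
  e   3    2    2    2    3    4
  b   4    3    3    3    3    4
  e   5    4    4    4    4    4
Edit distance = dp[5][5] = 4

4


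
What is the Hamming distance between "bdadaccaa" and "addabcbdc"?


Comparing "bdadaccaa" and "addabcbdc" position by position:
  Position 0: 'b' vs 'a' => differ
  Position 1: 'd' vs 'd' => same
  Position 2: 'a' vs 'd' => differ
  Position 3: 'd' vs 'a' => differ
  Position 4: 'a' vs 'b' => differ
  Position 5: 'c' vs 'c' => same
  Position 6: 'c' vs 'b' => differ
  Position 7: 'a' vs 'd' => differ
  Position 8: 'a' vs 'c' => differ
Total differences (Hamming distance): 7

7


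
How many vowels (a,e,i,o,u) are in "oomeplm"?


Input: oomeplm
Checking each character:
  'o' at position 0: vowel (running total: 1)
  'o' at position 1: vowel (running total: 2)
  'm' at position 2: consonant
  'e' at position 3: vowel (running total: 3)
  'p' at position 4: consonant
  'l' at position 5: consonant
  'm' at position 6: consonant
Total vowels: 3

3


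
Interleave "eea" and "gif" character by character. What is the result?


Interleaving "eea" and "gif":
  Position 0: 'e' from first, 'g' from second => "eg"
  Position 1: 'e' from first, 'i' from second => "ei"
  Position 2: 'a' from first, 'f' from second => "af"
Result: egeiaf

egeiaf


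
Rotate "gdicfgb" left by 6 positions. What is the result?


Input: "gdicfgb", rotate left by 6
First 6 characters: "gdicfg"
Remaining characters: "b"
Concatenate remaining + first: "b" + "gdicfg" = "bgdicfg"

bgdicfg


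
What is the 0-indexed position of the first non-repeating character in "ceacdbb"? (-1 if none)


Input: ceacdbb
Character frequencies:
  'a': 1
  'b': 2
  'c': 2
  'd': 1
  'e': 1
Scanning left to right for freq == 1:
  Position 0 ('c'): freq=2, skip
  Position 1 ('e'): unique! => answer = 1

1


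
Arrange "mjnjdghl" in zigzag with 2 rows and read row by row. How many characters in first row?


Zigzag "mjnjdghl" into 2 rows:
Placing characters:
  'm' => row 0
  'j' => row 1
  'n' => row 0
  'j' => row 1
  'd' => row 0
  'g' => row 1
  'h' => row 0
  'l' => row 1
Rows:
  Row 0: "mndh"
  Row 1: "jjgl"
First row length: 4

4


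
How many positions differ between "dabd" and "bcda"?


Comparing "dabd" and "bcda" position by position:
  Position 0: 'd' vs 'b' => DIFFER
  Position 1: 'a' vs 'c' => DIFFER
  Position 2: 'b' vs 'd' => DIFFER
  Position 3: 'd' vs 'a' => DIFFER
Positions that differ: 4

4


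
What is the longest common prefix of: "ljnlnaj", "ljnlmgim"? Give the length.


Words: ljnlnaj, ljnlmgim
  Position 0: all 'l' => match
  Position 1: all 'j' => match
  Position 2: all 'n' => match
  Position 3: all 'l' => match
  Position 4: ('n', 'm') => mismatch, stop
LCP = "ljnl" (length 4)

4


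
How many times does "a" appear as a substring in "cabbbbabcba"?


Searching for "a" in "cabbbbabcba"
Scanning each position:
  Position 0: "c" => no
  Position 1: "a" => MATCH
  Position 2: "b" => no
  Position 3: "b" => no
  Position 4: "b" => no
  Position 5: "b" => no
  Position 6: "a" => MATCH
  Position 7: "b" => no
  Position 8: "c" => no
  Position 9: "b" => no
  Position 10: "a" => MATCH
Total occurrences: 3

3


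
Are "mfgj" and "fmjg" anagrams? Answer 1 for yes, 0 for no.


Strings: "mfgj", "fmjg"
Sorted first:  fgjm
Sorted second: fgjm
Sorted forms match => anagrams

1


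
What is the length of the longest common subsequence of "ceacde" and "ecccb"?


LCS of "ceacde" and "ecccb"
DP table:
           e    c    c    c    b
      0    0    0    0    0    0
  c   0    0    1    1    1    1
  e   0    1    1    1    1    1
  a   0    1    1    1    1    1
  c   0    1    2    2    2    2
  d   0    1    2    2    2    2
  e   0    1    2    2    2    2
LCS length = dp[6][5] = 2

2


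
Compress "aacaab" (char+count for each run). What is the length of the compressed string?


Input: aacaab
Runs:
  'a' x 2 => "a2"
  'c' x 1 => "c1"
  'a' x 2 => "a2"
  'b' x 1 => "b1"
Compressed: "a2c1a2b1"
Compressed length: 8

8


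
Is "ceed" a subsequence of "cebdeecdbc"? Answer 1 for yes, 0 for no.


Check if "ceed" is a subsequence of "cebdeecdbc"
Greedy scan:
  Position 0 ('c'): matches sub[0] = 'c'
  Position 1 ('e'): matches sub[1] = 'e'
  Position 2 ('b'): no match needed
  Position 3 ('d'): no match needed
  Position 4 ('e'): matches sub[2] = 'e'
  Position 5 ('e'): no match needed
  Position 6 ('c'): no match needed
  Position 7 ('d'): matches sub[3] = 'd'
  Position 8 ('b'): no match needed
  Position 9 ('c'): no match needed
All 4 characters matched => is a subsequence

1


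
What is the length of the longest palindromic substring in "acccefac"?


Input: "acccefac"
Checking substrings for palindromes:
  [1:4] "ccc" (len 3) => palindrome
  [1:3] "cc" (len 2) => palindrome
  [2:4] "cc" (len 2) => palindrome
Longest palindromic substring: "ccc" with length 3

3


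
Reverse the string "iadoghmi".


Input: iadoghmi
Reading characters right to left:
  Position 7: 'i'
  Position 6: 'm'
  Position 5: 'h'
  Position 4: 'g'
  Position 3: 'o'
  Position 2: 'd'
  Position 1: 'a'
  Position 0: 'i'
Reversed: imhgodai

imhgodai


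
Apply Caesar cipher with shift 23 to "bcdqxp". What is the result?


Caesar cipher: shift "bcdqxp" by 23
  'b' (pos 1) + 23 = pos 24 = 'y'
  'c' (pos 2) + 23 = pos 25 = 'z'
  'd' (pos 3) + 23 = pos 0 = 'a'
  'q' (pos 16) + 23 = pos 13 = 'n'
  'x' (pos 23) + 23 = pos 20 = 'u'
  'p' (pos 15) + 23 = pos 12 = 'm'
Result: yzanum

yzanum


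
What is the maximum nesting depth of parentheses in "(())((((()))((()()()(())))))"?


Input: "(())((((()))((()()()(())))))"
Tracking depth:
  Position 0 '(': depth becomes 1
  Position 1 '(': depth becomes 2
  Position 2 ')': depth becomes 1
  Position 3 ')': depth becomes 0
  Position 4 '(': depth becomes 1
  Position 5 '(': depth becomes 2
  Position 6 '(': depth becomes 3
  Position 7 '(': depth becomes 4
  Position 8 '(': depth becomes 5
  Position 9 ')': depth becomes 4
  Position 10 ')': depth becomes 3
  Position 11 ')': depth becomes 2
  Position 12 '(': depth becomes 3
  Position 13 '(': depth becomes 4
  Position 14 '(': depth becomes 5
  Position 15 ')': depth becomes 4
  Position 16 '(': depth becomes 5
  Position 17 ')': depth becomes 4
  Position 18 '(': depth becomes 5
  Position 19 ')': depth becomes 4
  Position 20 '(': depth becomes 5
  Position 21 '(': depth becomes 6
  Position 22 ')': depth becomes 5
  Position 23 ')': depth becomes 4
  Position 24 ')': depth becomes 3
  Position 25 ')': depth becomes 2
  Position 26 ')': depth becomes 1
  Position 27 ')': depth becomes 0
Maximum depth reached: 6

6


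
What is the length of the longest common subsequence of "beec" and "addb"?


LCS of "beec" and "addb"
DP table:
           a    d    d    b
      0    0    0    0    0
  b   0    0    0    0    1
  e   0    0    0    0    1
  e   0    0    0    0    1
  c   0    0    0    0    1
LCS length = dp[4][4] = 1

1


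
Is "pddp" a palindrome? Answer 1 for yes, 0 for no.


Input: pddp
Reversed: pddp
  Compare pos 0 ('p') with pos 3 ('p'): match
  Compare pos 1 ('d') with pos 2 ('d'): match
Result: palindrome

1


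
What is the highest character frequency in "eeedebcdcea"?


Input: eeedebcdcea
Character counts:
  'a': 1
  'b': 1
  'c': 2
  'd': 2
  'e': 5
Maximum frequency: 5

5


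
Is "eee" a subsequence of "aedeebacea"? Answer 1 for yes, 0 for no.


Check if "eee" is a subsequence of "aedeebacea"
Greedy scan:
  Position 0 ('a'): no match needed
  Position 1 ('e'): matches sub[0] = 'e'
  Position 2 ('d'): no match needed
  Position 3 ('e'): matches sub[1] = 'e'
  Position 4 ('e'): matches sub[2] = 'e'
  Position 5 ('b'): no match needed
  Position 6 ('a'): no match needed
  Position 7 ('c'): no match needed
  Position 8 ('e'): no match needed
  Position 9 ('a'): no match needed
All 3 characters matched => is a subsequence

1


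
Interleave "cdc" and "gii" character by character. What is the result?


Interleaving "cdc" and "gii":
  Position 0: 'c' from first, 'g' from second => "cg"
  Position 1: 'd' from first, 'i' from second => "di"
  Position 2: 'c' from first, 'i' from second => "ci"
Result: cgdici

cgdici


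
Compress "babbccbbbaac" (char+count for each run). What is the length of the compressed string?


Input: babbccbbbaac
Runs:
  'b' x 1 => "b1"
  'a' x 1 => "a1"
  'b' x 2 => "b2"
  'c' x 2 => "c2"
  'b' x 3 => "b3"
  'a' x 2 => "a2"
  'c' x 1 => "c1"
Compressed: "b1a1b2c2b3a2c1"
Compressed length: 14

14


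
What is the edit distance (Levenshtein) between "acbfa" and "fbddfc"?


Computing edit distance: "acbfa" -> "fbddfc"
DP table:
           f    b    d    d    f    c
      0    1    2    3    4    5    6
  a   1    1    2    3    4    5    6
  c   2    2    2    3    4    5    5
  b   3    3    2    3    4    5    6
  f   4    3    3    3    4    4    5
  a   5    4    4    4    4    5    5
Edit distance = dp[5][6] = 5

5


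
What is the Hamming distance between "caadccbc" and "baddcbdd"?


Comparing "caadccbc" and "baddcbdd" position by position:
  Position 0: 'c' vs 'b' => differ
  Position 1: 'a' vs 'a' => same
  Position 2: 'a' vs 'd' => differ
  Position 3: 'd' vs 'd' => same
  Position 4: 'c' vs 'c' => same
  Position 5: 'c' vs 'b' => differ
  Position 6: 'b' vs 'd' => differ
  Position 7: 'c' vs 'd' => differ
Total differences (Hamming distance): 5

5


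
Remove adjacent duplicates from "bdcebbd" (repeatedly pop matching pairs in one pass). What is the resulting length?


Input: bdcebbd
Stack-based adjacent duplicate removal:
  Read 'b': push. Stack: b
  Read 'd': push. Stack: bd
  Read 'c': push. Stack: bdc
  Read 'e': push. Stack: bdce
  Read 'b': push. Stack: bdceb
  Read 'b': matches stack top 'b' => pop. Stack: bdce
  Read 'd': push. Stack: bdced
Final stack: "bdced" (length 5)

5


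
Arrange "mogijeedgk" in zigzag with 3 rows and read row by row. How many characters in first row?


Zigzag "mogijeedgk" into 3 rows:
Placing characters:
  'm' => row 0
  'o' => row 1
  'g' => row 2
  'i' => row 1
  'j' => row 0
  'e' => row 1
  'e' => row 2
  'd' => row 1
  'g' => row 0
  'k' => row 1
Rows:
  Row 0: "mjg"
  Row 1: "oiedk"
  Row 2: "ge"
First row length: 3

3


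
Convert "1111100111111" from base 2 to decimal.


Input: "1111100111111" in base 2
Positional expansion:
  Digit '1' (value 1) x 2^12 = 4096
  Digit '1' (value 1) x 2^11 = 2048
  Digit '1' (value 1) x 2^10 = 1024
  Digit '1' (value 1) x 2^9 = 512
  Digit '1' (value 1) x 2^8 = 256
  Digit '0' (value 0) x 2^7 = 0
  Digit '0' (value 0) x 2^6 = 0
  Digit '1' (value 1) x 2^5 = 32
  Digit '1' (value 1) x 2^4 = 16
  Digit '1' (value 1) x 2^3 = 8
  Digit '1' (value 1) x 2^2 = 4
  Digit '1' (value 1) x 2^1 = 2
  Digit '1' (value 1) x 2^0 = 1
Sum = 7999

7999


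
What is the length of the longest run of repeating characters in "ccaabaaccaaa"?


Input: "ccaabaaccaaa"
Scanning for longest run:
  Position 1 ('c'): continues run of 'c', length=2
  Position 2 ('a'): new char, reset run to 1
  Position 3 ('a'): continues run of 'a', length=2
  Position 4 ('b'): new char, reset run to 1
  Position 5 ('a'): new char, reset run to 1
  Position 6 ('a'): continues run of 'a', length=2
  Position 7 ('c'): new char, reset run to 1
  Position 8 ('c'): continues run of 'c', length=2
  Position 9 ('a'): new char, reset run to 1
  Position 10 ('a'): continues run of 'a', length=2
  Position 11 ('a'): continues run of 'a', length=3
Longest run: 'a' with length 3

3


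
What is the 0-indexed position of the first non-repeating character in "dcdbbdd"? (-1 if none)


Input: dcdbbdd
Character frequencies:
  'b': 2
  'c': 1
  'd': 4
Scanning left to right for freq == 1:
  Position 0 ('d'): freq=4, skip
  Position 1 ('c'): unique! => answer = 1

1


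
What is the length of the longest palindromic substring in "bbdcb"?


Input: "bbdcb"
Checking substrings for palindromes:
  [0:2] "bb" (len 2) => palindrome
Longest palindromic substring: "bb" with length 2

2


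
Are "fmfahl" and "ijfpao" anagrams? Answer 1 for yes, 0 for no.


Strings: "fmfahl", "ijfpao"
Sorted first:  affhlm
Sorted second: afijop
Differ at position 2: 'f' vs 'i' => not anagrams

0


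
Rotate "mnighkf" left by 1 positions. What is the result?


Input: "mnighkf", rotate left by 1
First 1 characters: "m"
Remaining characters: "nighkf"
Concatenate remaining + first: "nighkf" + "m" = "nighkfm"

nighkfm


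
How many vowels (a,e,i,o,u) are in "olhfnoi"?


Input: olhfnoi
Checking each character:
  'o' at position 0: vowel (running total: 1)
  'l' at position 1: consonant
  'h' at position 2: consonant
  'f' at position 3: consonant
  'n' at position 4: consonant
  'o' at position 5: vowel (running total: 2)
  'i' at position 6: vowel (running total: 3)
Total vowels: 3

3


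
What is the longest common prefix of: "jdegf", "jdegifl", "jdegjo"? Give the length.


Words: jdegf, jdegifl, jdegjo
  Position 0: all 'j' => match
  Position 1: all 'd' => match
  Position 2: all 'e' => match
  Position 3: all 'g' => match
  Position 4: ('f', 'i', 'j') => mismatch, stop
LCP = "jdeg" (length 4)

4


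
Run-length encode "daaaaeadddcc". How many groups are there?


Input: daaaaeadddcc
Scanning for consecutive runs:
  Group 1: 'd' x 1 (positions 0-0)
  Group 2: 'a' x 4 (positions 1-4)
  Group 3: 'e' x 1 (positions 5-5)
  Group 4: 'a' x 1 (positions 6-6)
  Group 5: 'd' x 3 (positions 7-9)
  Group 6: 'c' x 2 (positions 10-11)
Total groups: 6

6


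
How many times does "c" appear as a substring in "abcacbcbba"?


Searching for "c" in "abcacbcbba"
Scanning each position:
  Position 0: "a" => no
  Position 1: "b" => no
  Position 2: "c" => MATCH
  Position 3: "a" => no
  Position 4: "c" => MATCH
  Position 5: "b" => no
  Position 6: "c" => MATCH
  Position 7: "b" => no
  Position 8: "b" => no
  Position 9: "a" => no
Total occurrences: 3

3


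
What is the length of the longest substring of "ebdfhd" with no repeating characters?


Input: "ebdfhd"
Sliding window (track last position of each char):
  Position 0 ('e'): window [0,0] length 1 -- new best
  Position 1 ('b'): window [0,1] length 2 -- new best
  Position 2 ('d'): window [0,2] length 3 -- new best
  Position 3 ('f'): window [0,3] length 4 -- new best
  Position 4 ('h'): window [0,4] length 5 -- new best
  Position 5 ('d'): repeat (last at 2), move window start to 3
  Position 5 ('d'): window [3,5] length 3
Longest substring with no repeats: "ebdfh" with length 5

5


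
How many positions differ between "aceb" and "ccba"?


Comparing "aceb" and "ccba" position by position:
  Position 0: 'a' vs 'c' => DIFFER
  Position 1: 'c' vs 'c' => same
  Position 2: 'e' vs 'b' => DIFFER
  Position 3: 'b' vs 'a' => DIFFER
Positions that differ: 3

3


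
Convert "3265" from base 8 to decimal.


Input: "3265" in base 8
Positional expansion:
  Digit '3' (value 3) x 8^3 = 1536
  Digit '2' (value 2) x 8^2 = 128
  Digit '6' (value 6) x 8^1 = 48
  Digit '5' (value 5) x 8^0 = 5
Sum = 1717

1717


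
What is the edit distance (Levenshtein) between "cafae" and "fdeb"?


Computing edit distance: "cafae" -> "fdeb"
DP table:
           f    d    e    b
      0    1    2    3    4
  c   1    1    2    3    4
  a   2    2    2    3    4
  f   3    2    3    3    4
  a   4    3    3    4    4
  e   5    4    4    3    4
Edit distance = dp[5][4] = 4

4


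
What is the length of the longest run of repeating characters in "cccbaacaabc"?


Input: "cccbaacaabc"
Scanning for longest run:
  Position 1 ('c'): continues run of 'c', length=2
  Position 2 ('c'): continues run of 'c', length=3
  Position 3 ('b'): new char, reset run to 1
  Position 4 ('a'): new char, reset run to 1
  Position 5 ('a'): continues run of 'a', length=2
  Position 6 ('c'): new char, reset run to 1
  Position 7 ('a'): new char, reset run to 1
  Position 8 ('a'): continues run of 'a', length=2
  Position 9 ('b'): new char, reset run to 1
  Position 10 ('c'): new char, reset run to 1
Longest run: 'c' with length 3

3


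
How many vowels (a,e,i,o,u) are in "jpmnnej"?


Input: jpmnnej
Checking each character:
  'j' at position 0: consonant
  'p' at position 1: consonant
  'm' at position 2: consonant
  'n' at position 3: consonant
  'n' at position 4: consonant
  'e' at position 5: vowel (running total: 1)
  'j' at position 6: consonant
Total vowels: 1

1


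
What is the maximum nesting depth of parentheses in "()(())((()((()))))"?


Input: "()(())((()((()))))"
Tracking depth:
  Position 0 '(': depth becomes 1
  Position 1 ')': depth becomes 0
  Position 2 '(': depth becomes 1
  Position 3 '(': depth becomes 2
  Position 4 ')': depth becomes 1
  Position 5 ')': depth becomes 0
  Position 6 '(': depth becomes 1
  Position 7 '(': depth becomes 2
  Position 8 '(': depth becomes 3
  Position 9 ')': depth becomes 2
  Position 10 '(': depth becomes 3
  Position 11 '(': depth becomes 4
  Position 12 '(': depth becomes 5
  Position 13 ')': depth becomes 4
  Position 14 ')': depth becomes 3
  Position 15 ')': depth becomes 2
  Position 16 ')': depth becomes 1
  Position 17 ')': depth becomes 0
Maximum depth reached: 5

5


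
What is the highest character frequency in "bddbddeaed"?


Input: bddbddeaed
Character counts:
  'a': 1
  'b': 2
  'd': 5
  'e': 2
Maximum frequency: 5

5


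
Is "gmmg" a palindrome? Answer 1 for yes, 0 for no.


Input: gmmg
Reversed: gmmg
  Compare pos 0 ('g') with pos 3 ('g'): match
  Compare pos 1 ('m') with pos 2 ('m'): match
Result: palindrome

1


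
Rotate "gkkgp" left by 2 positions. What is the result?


Input: "gkkgp", rotate left by 2
First 2 characters: "gk"
Remaining characters: "kgp"
Concatenate remaining + first: "kgp" + "gk" = "kgpgk"

kgpgk


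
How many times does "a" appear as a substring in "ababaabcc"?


Searching for "a" in "ababaabcc"
Scanning each position:
  Position 0: "a" => MATCH
  Position 1: "b" => no
  Position 2: "a" => MATCH
  Position 3: "b" => no
  Position 4: "a" => MATCH
  Position 5: "a" => MATCH
  Position 6: "b" => no
  Position 7: "c" => no
  Position 8: "c" => no
Total occurrences: 4

4


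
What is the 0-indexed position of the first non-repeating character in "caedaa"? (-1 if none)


Input: caedaa
Character frequencies:
  'a': 3
  'c': 1
  'd': 1
  'e': 1
Scanning left to right for freq == 1:
  Position 0 ('c'): unique! => answer = 0

0


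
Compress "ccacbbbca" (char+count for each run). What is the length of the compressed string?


Input: ccacbbbca
Runs:
  'c' x 2 => "c2"
  'a' x 1 => "a1"
  'c' x 1 => "c1"
  'b' x 3 => "b3"
  'c' x 1 => "c1"
  'a' x 1 => "a1"
Compressed: "c2a1c1b3c1a1"
Compressed length: 12

12


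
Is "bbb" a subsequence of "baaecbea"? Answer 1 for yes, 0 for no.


Check if "bbb" is a subsequence of "baaecbea"
Greedy scan:
  Position 0 ('b'): matches sub[0] = 'b'
  Position 1 ('a'): no match needed
  Position 2 ('a'): no match needed
  Position 3 ('e'): no match needed
  Position 4 ('c'): no match needed
  Position 5 ('b'): matches sub[1] = 'b'
  Position 6 ('e'): no match needed
  Position 7 ('a'): no match needed
Only matched 2/3 characters => not a subsequence

0


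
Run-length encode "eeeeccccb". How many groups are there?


Input: eeeeccccb
Scanning for consecutive runs:
  Group 1: 'e' x 4 (positions 0-3)
  Group 2: 'c' x 4 (positions 4-7)
  Group 3: 'b' x 1 (positions 8-8)
Total groups: 3

3


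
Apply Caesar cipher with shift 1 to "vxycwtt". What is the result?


Caesar cipher: shift "vxycwtt" by 1
  'v' (pos 21) + 1 = pos 22 = 'w'
  'x' (pos 23) + 1 = pos 24 = 'y'
  'y' (pos 24) + 1 = pos 25 = 'z'
  'c' (pos 2) + 1 = pos 3 = 'd'
  'w' (pos 22) + 1 = pos 23 = 'x'
  't' (pos 19) + 1 = pos 20 = 'u'
  't' (pos 19) + 1 = pos 20 = 'u'
Result: wyzdxuu

wyzdxuu


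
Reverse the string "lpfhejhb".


Input: lpfhejhb
Reading characters right to left:
  Position 7: 'b'
  Position 6: 'h'
  Position 5: 'j'
  Position 4: 'e'
  Position 3: 'h'
  Position 2: 'f'
  Position 1: 'p'
  Position 0: 'l'
Reversed: bhjehfpl

bhjehfpl


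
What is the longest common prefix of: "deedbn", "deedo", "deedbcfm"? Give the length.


Words: deedbn, deedo, deedbcfm
  Position 0: all 'd' => match
  Position 1: all 'e' => match
  Position 2: all 'e' => match
  Position 3: all 'd' => match
  Position 4: ('b', 'o', 'b') => mismatch, stop
LCP = "deed" (length 4)

4


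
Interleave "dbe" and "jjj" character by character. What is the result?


Interleaving "dbe" and "jjj":
  Position 0: 'd' from first, 'j' from second => "dj"
  Position 1: 'b' from first, 'j' from second => "bj"
  Position 2: 'e' from first, 'j' from second => "ej"
Result: djbjej

djbjej


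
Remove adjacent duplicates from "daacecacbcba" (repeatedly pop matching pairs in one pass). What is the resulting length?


Input: daacecacbcba
Stack-based adjacent duplicate removal:
  Read 'd': push. Stack: d
  Read 'a': push. Stack: da
  Read 'a': matches stack top 'a' => pop. Stack: d
  Read 'c': push. Stack: dc
  Read 'e': push. Stack: dce
  Read 'c': push. Stack: dcec
  Read 'a': push. Stack: dceca
  Read 'c': push. Stack: dcecac
  Read 'b': push. Stack: dcecacb
  Read 'c': push. Stack: dcecacbc
  Read 'b': push. Stack: dcecacbcb
  Read 'a': push. Stack: dcecacbcba
Final stack: "dcecacbcba" (length 10)

10


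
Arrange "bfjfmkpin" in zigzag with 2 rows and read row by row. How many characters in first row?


Zigzag "bfjfmkpin" into 2 rows:
Placing characters:
  'b' => row 0
  'f' => row 1
  'j' => row 0
  'f' => row 1
  'm' => row 0
  'k' => row 1
  'p' => row 0
  'i' => row 1
  'n' => row 0
Rows:
  Row 0: "bjmpn"
  Row 1: "ffki"
First row length: 5

5


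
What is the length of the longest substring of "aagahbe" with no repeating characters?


Input: "aagahbe"
Sliding window (track last position of each char):
  Position 0 ('a'): window [0,0] length 1 -- new best
  Position 1 ('a'): repeat (last at 0), move window start to 1
  Position 1 ('a'): window [1,1] length 1
  Position 2 ('g'): window [1,2] length 2 -- new best
  Position 3 ('a'): repeat (last at 1), move window start to 2
  Position 3 ('a'): window [2,3] length 2
  Position 4 ('h'): window [2,4] length 3 -- new best
  Position 5 ('b'): window [2,5] length 4 -- new best
  Position 6 ('e'): window [2,6] length 5 -- new best
Longest substring with no repeats: "gahbe" with length 5

5


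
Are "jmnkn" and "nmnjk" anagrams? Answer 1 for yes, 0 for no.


Strings: "jmnkn", "nmnjk"
Sorted first:  jkmnn
Sorted second: jkmnn
Sorted forms match => anagrams

1


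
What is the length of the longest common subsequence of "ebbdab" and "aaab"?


LCS of "ebbdab" and "aaab"
DP table:
           a    a    a    b
      0    0    0    0    0
  e   0    0    0    0    0
  b   0    0    0    0    1
  b   0    0    0    0    1
  d   0    0    0    0    1
  a   0    1    1    1    1
  b   0    1    1    1    2
LCS length = dp[6][4] = 2

2


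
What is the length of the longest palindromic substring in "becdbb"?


Input: "becdbb"
Checking substrings for palindromes:
  [4:6] "bb" (len 2) => palindrome
Longest palindromic substring: "bb" with length 2

2


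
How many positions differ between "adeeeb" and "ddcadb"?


Comparing "adeeeb" and "ddcadb" position by position:
  Position 0: 'a' vs 'd' => DIFFER
  Position 1: 'd' vs 'd' => same
  Position 2: 'e' vs 'c' => DIFFER
  Position 3: 'e' vs 'a' => DIFFER
  Position 4: 'e' vs 'd' => DIFFER
  Position 5: 'b' vs 'b' => same
Positions that differ: 4

4


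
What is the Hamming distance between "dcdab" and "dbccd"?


Comparing "dcdab" and "dbccd" position by position:
  Position 0: 'd' vs 'd' => same
  Position 1: 'c' vs 'b' => differ
  Position 2: 'd' vs 'c' => differ
  Position 3: 'a' vs 'c' => differ
  Position 4: 'b' vs 'd' => differ
Total differences (Hamming distance): 4

4


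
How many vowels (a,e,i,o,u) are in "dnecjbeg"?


Input: dnecjbeg
Checking each character:
  'd' at position 0: consonant
  'n' at position 1: consonant
  'e' at position 2: vowel (running total: 1)
  'c' at position 3: consonant
  'j' at position 4: consonant
  'b' at position 5: consonant
  'e' at position 6: vowel (running total: 2)
  'g' at position 7: consonant
Total vowels: 2

2


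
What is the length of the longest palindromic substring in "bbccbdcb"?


Input: "bbccbdcb"
Checking substrings for palindromes:
  [1:5] "bccb" (len 4) => palindrome
  [0:2] "bb" (len 2) => palindrome
  [2:4] "cc" (len 2) => palindrome
Longest palindromic substring: "bccb" with length 4

4


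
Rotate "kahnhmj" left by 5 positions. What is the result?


Input: "kahnhmj", rotate left by 5
First 5 characters: "kahnh"
Remaining characters: "mj"
Concatenate remaining + first: "mj" + "kahnh" = "mjkahnh"

mjkahnh


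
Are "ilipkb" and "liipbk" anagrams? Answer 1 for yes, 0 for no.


Strings: "ilipkb", "liipbk"
Sorted first:  biiklp
Sorted second: biiklp
Sorted forms match => anagrams

1


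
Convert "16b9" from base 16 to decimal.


Input: "16b9" in base 16
Positional expansion:
  Digit '1' (value 1) x 16^3 = 4096
  Digit '6' (value 6) x 16^2 = 1536
  Digit 'b' (value 11) x 16^1 = 176
  Digit '9' (value 9) x 16^0 = 9
Sum = 5817

5817


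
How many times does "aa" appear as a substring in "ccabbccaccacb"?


Searching for "aa" in "ccabbccaccacb"
Scanning each position:
  Position 0: "cc" => no
  Position 1: "ca" => no
  Position 2: "ab" => no
  Position 3: "bb" => no
  Position 4: "bc" => no
  Position 5: "cc" => no
  Position 6: "ca" => no
  Position 7: "ac" => no
  Position 8: "cc" => no
  Position 9: "ca" => no
  Position 10: "ac" => no
  Position 11: "cb" => no
Total occurrences: 0

0


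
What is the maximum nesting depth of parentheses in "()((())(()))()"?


Input: "()((())(()))()"
Tracking depth:
  Position 0 '(': depth becomes 1
  Position 1 ')': depth becomes 0
  Position 2 '(': depth becomes 1
  Position 3 '(': depth becomes 2
  Position 4 '(': depth becomes 3
  Position 5 ')': depth becomes 2
  Position 6 ')': depth becomes 1
  Position 7 '(': depth becomes 2
  Position 8 '(': depth becomes 3
  Position 9 ')': depth becomes 2
  Position 10 ')': depth becomes 1
  Position 11 ')': depth becomes 0
  Position 12 '(': depth becomes 1
  Position 13 ')': depth becomes 0
Maximum depth reached: 3

3


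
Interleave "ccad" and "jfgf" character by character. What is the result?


Interleaving "ccad" and "jfgf":
  Position 0: 'c' from first, 'j' from second => "cj"
  Position 1: 'c' from first, 'f' from second => "cf"
  Position 2: 'a' from first, 'g' from second => "ag"
  Position 3: 'd' from first, 'f' from second => "df"
Result: cjcfagdf

cjcfagdf


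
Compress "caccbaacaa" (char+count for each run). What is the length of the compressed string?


Input: caccbaacaa
Runs:
  'c' x 1 => "c1"
  'a' x 1 => "a1"
  'c' x 2 => "c2"
  'b' x 1 => "b1"
  'a' x 2 => "a2"
  'c' x 1 => "c1"
  'a' x 2 => "a2"
Compressed: "c1a1c2b1a2c1a2"
Compressed length: 14

14


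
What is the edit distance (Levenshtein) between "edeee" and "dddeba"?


Computing edit distance: "edeee" -> "dddeba"
DP table:
           d    d    d    e    b    a
      0    1    2    3    4    5    6
  e   1    1    2    3    3    4    5
  d   2    1    1    2    3    4    5
  e   3    2    2    2    2    3    4
  e   4    3    3    3    2    3    4
  e   5    4    4    4    3    3    4
Edit distance = dp[5][6] = 4

4


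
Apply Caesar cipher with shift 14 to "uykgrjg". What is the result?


Caesar cipher: shift "uykgrjg" by 14
  'u' (pos 20) + 14 = pos 8 = 'i'
  'y' (pos 24) + 14 = pos 12 = 'm'
  'k' (pos 10) + 14 = pos 24 = 'y'
  'g' (pos 6) + 14 = pos 20 = 'u'
  'r' (pos 17) + 14 = pos 5 = 'f'
  'j' (pos 9) + 14 = pos 23 = 'x'
  'g' (pos 6) + 14 = pos 20 = 'u'
Result: imyufxu

imyufxu


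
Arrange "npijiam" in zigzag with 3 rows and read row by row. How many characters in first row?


Zigzag "npijiam" into 3 rows:
Placing characters:
  'n' => row 0
  'p' => row 1
  'i' => row 2
  'j' => row 1
  'i' => row 0
  'a' => row 1
  'm' => row 2
Rows:
  Row 0: "ni"
  Row 1: "pja"
  Row 2: "im"
First row length: 2

2


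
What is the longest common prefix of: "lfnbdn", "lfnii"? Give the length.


Words: lfnbdn, lfnii
  Position 0: all 'l' => match
  Position 1: all 'f' => match
  Position 2: all 'n' => match
  Position 3: ('b', 'i') => mismatch, stop
LCP = "lfn" (length 3)

3


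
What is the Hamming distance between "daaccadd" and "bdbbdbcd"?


Comparing "daaccadd" and "bdbbdbcd" position by position:
  Position 0: 'd' vs 'b' => differ
  Position 1: 'a' vs 'd' => differ
  Position 2: 'a' vs 'b' => differ
  Position 3: 'c' vs 'b' => differ
  Position 4: 'c' vs 'd' => differ
  Position 5: 'a' vs 'b' => differ
  Position 6: 'd' vs 'c' => differ
  Position 7: 'd' vs 'd' => same
Total differences (Hamming distance): 7

7


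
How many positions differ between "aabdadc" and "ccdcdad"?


Comparing "aabdadc" and "ccdcdad" position by position:
  Position 0: 'a' vs 'c' => DIFFER
  Position 1: 'a' vs 'c' => DIFFER
  Position 2: 'b' vs 'd' => DIFFER
  Position 3: 'd' vs 'c' => DIFFER
  Position 4: 'a' vs 'd' => DIFFER
  Position 5: 'd' vs 'a' => DIFFER
  Position 6: 'c' vs 'd' => DIFFER
Positions that differ: 7

7


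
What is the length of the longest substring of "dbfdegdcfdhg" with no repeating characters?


Input: "dbfdegdcfdhg"
Sliding window (track last position of each char):
  Position 0 ('d'): window [0,0] length 1 -- new best
  Position 1 ('b'): window [0,1] length 2 -- new best
  Position 2 ('f'): window [0,2] length 3 -- new best
  Position 3 ('d'): repeat (last at 0), move window start to 1
  Position 3 ('d'): window [1,3] length 3
  Position 4 ('e'): window [1,4] length 4 -- new best
  Position 5 ('g'): window [1,5] length 5 -- new best
  Position 6 ('d'): repeat (last at 3), move window start to 4
  Position 6 ('d'): window [4,6] length 3
  Position 7 ('c'): window [4,7] length 4
  Position 8 ('f'): window [4,8] length 5
  Position 9 ('d'): repeat (last at 6), move window start to 7
  Position 9 ('d'): window [7,9] length 3
  Position 10 ('h'): window [7,10] length 4
  Position 11 ('g'): window [7,11] length 5
Longest substring with no repeats: "bfdeg" with length 5

5
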